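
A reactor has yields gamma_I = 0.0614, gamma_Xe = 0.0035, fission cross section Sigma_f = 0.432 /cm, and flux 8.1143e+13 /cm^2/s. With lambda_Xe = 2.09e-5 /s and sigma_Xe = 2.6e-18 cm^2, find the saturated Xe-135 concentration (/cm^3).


Xe_eq = (gamma_I + gamma_Xe) * Sigma_f * phi / (lambda_Xe + sigma_Xe * phi)
Numerator = (0.0614 + 0.0035) * 0.432 * 8.1143e+13 = 2.274990e+12
Denominator = 2.09e-5 + 2.6e-18 * 8.1143e+13 = 2.318718e-04
Xe_eq = 2.274990e+12 / 2.318718e-04 = 9.8114e+15 /cm^3

9.8114e+15


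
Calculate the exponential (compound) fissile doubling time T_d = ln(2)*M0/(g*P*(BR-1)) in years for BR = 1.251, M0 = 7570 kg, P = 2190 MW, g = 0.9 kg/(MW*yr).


Breeding gain G = BR - 1 = 1.251 - 1 = 0.251
Fissile production rate = g * P * G = 0.9 * 2190 * 0.251 = 494.721 kg/yr
T_d = ln(2) * M0 / (g * P * G)
T_d = ln(2) * 7570 / 494.721 = 10.606 yr

10.606


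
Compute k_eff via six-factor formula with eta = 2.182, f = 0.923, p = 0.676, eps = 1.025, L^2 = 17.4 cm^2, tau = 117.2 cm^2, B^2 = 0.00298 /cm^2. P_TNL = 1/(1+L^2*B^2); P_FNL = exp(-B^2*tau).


k_inf = eta*f*p*eps = 2.182*0.923*0.676*1.025 = 1.395491
P_TNL = 1/(1 + L^2*B^2) = 1/(1 + 17.4*0.00298) = 0.9507041
P_FNL = exp(-B^2*tau) = exp(-0.00298*117.2) = 0.7052126
k_eff = k_inf * P_TNL * P_FNL = 1.395491 * 0.9507041 * 0.7052126
k_eff = 0.93560

0.93560


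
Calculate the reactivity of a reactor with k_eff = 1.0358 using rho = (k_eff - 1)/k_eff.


rho = (k_eff - 1) / k_eff
rho = (1.0358 - 1) / 1.0358
rho = 0.034563

0.034563


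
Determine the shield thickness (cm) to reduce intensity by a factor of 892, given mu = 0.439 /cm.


x = ln(factor) / mu
x = ln(892) / 0.439
x = 15.475 cm

15.475


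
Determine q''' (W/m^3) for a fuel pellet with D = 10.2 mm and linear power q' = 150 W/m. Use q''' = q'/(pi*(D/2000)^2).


r = D / 2 / 1000 = 10.2 / 2 / 1000 = 0.0051 m
q''' = q' / (pi * r^2)
q''' = 150 / (pi * 0.0051^2)
q''' = 1.8357e+06 W/m^3

1.8357e+06


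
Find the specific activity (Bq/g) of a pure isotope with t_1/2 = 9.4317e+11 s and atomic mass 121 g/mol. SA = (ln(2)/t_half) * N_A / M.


lambda = ln(2) / t_half = ln(2) / 9.4317e+11 = 7.349122e-13 /s
SA = lambda * N_A / M
SA = 7.349122e-13 * 6.022e23 / 121
SA = 3.6576e+09 Bq/g

3.6576e+09


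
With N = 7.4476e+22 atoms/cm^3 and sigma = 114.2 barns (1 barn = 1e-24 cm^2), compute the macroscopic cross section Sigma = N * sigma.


Sigma = N * sigma_barns * 1e-24
Sigma = 7.4476e+22 * 114.2 * 1e-24
Sigma = 8.5052 /cm

8.5052


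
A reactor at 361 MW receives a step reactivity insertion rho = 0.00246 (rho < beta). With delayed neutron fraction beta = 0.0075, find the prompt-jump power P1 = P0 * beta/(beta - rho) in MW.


P1/P0 = beta / (beta - rho)
P1/P0 = 0.0075 / (0.0075 - 0.00246) = 1.488095
P1 = 361 * 1.488095 = 537.20 MW

537.20


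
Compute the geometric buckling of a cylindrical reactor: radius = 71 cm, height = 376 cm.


B^2 = (2.405/R)^2 + (pi/H)^2
B^2 = (2.405/71)^2 + (pi/376)^2
B^2 = 0.0012172 /cm^2

0.0012172


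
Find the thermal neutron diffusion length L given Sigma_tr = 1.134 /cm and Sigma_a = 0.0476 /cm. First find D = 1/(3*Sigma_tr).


D = 1 / (3 * Sigma_tr) = 1 / (3 * 1.134) = 0.2939447 cm
L = sqrt(D / Sigma_a)
L = sqrt(0.2939447 / 0.0476)
L = 2.4850 cm

2.4850


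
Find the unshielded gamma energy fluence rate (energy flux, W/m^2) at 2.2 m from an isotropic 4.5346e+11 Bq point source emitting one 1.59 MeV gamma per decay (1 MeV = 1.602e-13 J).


psi = A * E * 1.602e-13 / (4*pi*r^2)
psi = 4.5346e+11 * 1.59 * 1.602e-13 / (4*pi*2.2^2)
psi = 0.0018991 W/m^2

0.0018991


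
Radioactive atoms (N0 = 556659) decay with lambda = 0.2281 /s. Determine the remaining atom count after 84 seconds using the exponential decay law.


N = N0 * exp(-lambda * t)
N = 556659 * exp(-0.2281 * 84)
N = 0.0026566

0.0026566


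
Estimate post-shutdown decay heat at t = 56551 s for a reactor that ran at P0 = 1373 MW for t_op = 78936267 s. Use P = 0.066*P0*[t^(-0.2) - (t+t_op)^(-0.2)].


P/P0 = 0.066 * [t^(-0.2) - (t + t_op)^(-0.2)]
P/P0 = 0.066 * [56551^(-0.2) - (56551 + 78936267)^(-0.2)]
P/P0 = 0.066 * [0.1120758 - 0.02633192] = 0.005659096
P = 1373 * 0.005659096 = 7.7699 MW

7.7699


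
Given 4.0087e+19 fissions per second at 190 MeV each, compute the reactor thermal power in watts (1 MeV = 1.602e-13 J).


P = fission_rate * E_MeV * 1.602e-13
P = 4.0087e+19 * 190 * 1.602e-13
P = 1.2202e+09 W

1.2202e+09


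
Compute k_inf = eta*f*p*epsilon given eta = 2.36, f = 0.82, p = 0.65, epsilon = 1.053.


k_inf = eta * f * p * epsilon
k_inf = 2.36 * 0.82 * 0.65 * 1.053
k_inf = 1.3245

1.3245


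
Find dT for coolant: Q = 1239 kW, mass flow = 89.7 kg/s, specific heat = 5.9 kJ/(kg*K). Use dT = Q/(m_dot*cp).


dT = Q / (m_dot * cp)
dT = 1239 / (89.7 * 5.9)
dT = 2.3411 C

2.3411


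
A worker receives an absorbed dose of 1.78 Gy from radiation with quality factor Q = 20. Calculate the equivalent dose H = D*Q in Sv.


H = D * Q
H = 1.78 * 20
H = 35.600 Sv

35.600


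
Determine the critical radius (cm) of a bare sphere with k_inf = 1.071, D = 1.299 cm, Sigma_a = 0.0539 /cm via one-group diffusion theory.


L^2 = D / Sigma_a = 1.299 / 0.0539 = 24.10019 cm^2
B_m^2 = (k_inf - 1) / L^2 = (1.071 - 1) / 24.10019 = 0.002946035 /cm^2
For a bare sphere: B_g = pi/R, so R_c = pi / sqrt(B_m^2)
R_c = pi / sqrt(0.002946035) = 57.880 cm

57.880


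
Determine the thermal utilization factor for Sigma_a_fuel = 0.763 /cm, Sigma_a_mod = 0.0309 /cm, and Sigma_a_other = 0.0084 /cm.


f = Sigma_a_fuel / (Sigma_a_fuel + Sigma_a_mod + Sigma_a_other)
f = 0.763 / (0.763 + 0.0309 + 0.0084)
f = 0.95102

0.95102


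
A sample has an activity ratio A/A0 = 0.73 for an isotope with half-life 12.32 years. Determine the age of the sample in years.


lambda = ln(2) / t_half = ln(2) / 12.32 = 0.05626195 /yr
t = -ln(A/A0) / lambda
t = -ln(0.73) / 0.05626195
t = 5.5937 yr

5.5937


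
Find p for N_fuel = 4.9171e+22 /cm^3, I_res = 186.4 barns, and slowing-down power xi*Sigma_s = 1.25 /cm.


p = exp(-N * I * 1e-24 / (xi*Sigma_s))
p = exp(-4.9171e+22 * 186.4 * 1e-24 / 1.25)
p = 6.5402e-04

6.5402e-04


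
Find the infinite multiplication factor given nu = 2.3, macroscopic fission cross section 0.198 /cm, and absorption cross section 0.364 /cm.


k_inf = nu * Sigma_f / Sigma_a
k_inf = 2.3 * 0.198 / 0.364
k_inf = 1.2511

1.2511


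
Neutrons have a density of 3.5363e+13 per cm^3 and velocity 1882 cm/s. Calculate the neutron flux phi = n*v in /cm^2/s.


phi = n * v
phi = 3.5363e+13 * 1882
phi = 6.6553e+16 /cm^2/s

6.6553e+16


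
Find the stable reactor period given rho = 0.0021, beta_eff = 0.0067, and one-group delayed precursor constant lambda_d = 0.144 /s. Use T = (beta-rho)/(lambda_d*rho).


T = (beta - rho) / (lambda_d * rho)
T = (0.0067 - 0.0021) / (0.144 * 0.0021)
T = 15.212 s

15.212


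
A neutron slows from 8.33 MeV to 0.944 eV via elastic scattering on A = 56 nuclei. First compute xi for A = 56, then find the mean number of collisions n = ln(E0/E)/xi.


xi = 1 + (A-1)^2/(2A)*ln((A-1)/(A+1)) = 0.03529286 (for A = 56)
n = ln(E0/E) / xi
n = ln(8.33e6 / 0.944) / 0.03529286
n = ln(8.824153e+06) / 0.03529286 = 453.15

453.15


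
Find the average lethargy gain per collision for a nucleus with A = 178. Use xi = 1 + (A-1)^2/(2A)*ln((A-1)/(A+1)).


xi = 1 + (A-1)^2/(2A) * ln((A-1)/(A+1))
xi = 1 + (178-1)^2/(2*178) * ln((178-1)/(178 +1))
xi = 0.011194

0.011194


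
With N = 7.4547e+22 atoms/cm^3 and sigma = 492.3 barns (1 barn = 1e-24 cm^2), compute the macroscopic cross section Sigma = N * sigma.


Sigma = N * sigma_barns * 1e-24
Sigma = 7.4547e+22 * 492.3 * 1e-24
Sigma = 36.699 /cm

36.699


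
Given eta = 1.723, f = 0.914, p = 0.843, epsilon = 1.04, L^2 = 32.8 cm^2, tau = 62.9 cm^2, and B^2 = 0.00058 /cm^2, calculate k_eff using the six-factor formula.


k_inf = eta*f*p*eps = 1.723*0.914*0.843*1.04 = 1.380678
P_TNL = 1/(1 + L^2*B^2) = 1/(1 + 32.8*0.00058) = 0.9813312
P_FNL = exp(-B^2*tau) = exp(-0.00058*62.9) = 0.9641754
k_eff = k_inf * P_TNL * P_FNL = 1.380678 * 0.9813312 * 0.9641754
k_eff = 1.3064

1.3064


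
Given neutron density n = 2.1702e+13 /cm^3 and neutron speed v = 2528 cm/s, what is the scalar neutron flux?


phi = n * v
phi = 2.1702e+13 * 2528
phi = 5.4863e+16 /cm^2/s

5.4863e+16


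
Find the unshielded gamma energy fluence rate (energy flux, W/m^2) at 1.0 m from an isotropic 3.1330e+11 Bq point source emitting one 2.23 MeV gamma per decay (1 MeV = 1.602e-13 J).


psi = A * E * 1.602e-13 / (4*pi*r^2)
psi = 3.1330e+11 * 2.23 * 1.602e-13 / (4*pi*1.0^2)
psi = 0.0089067 W/m^2

0.0089067


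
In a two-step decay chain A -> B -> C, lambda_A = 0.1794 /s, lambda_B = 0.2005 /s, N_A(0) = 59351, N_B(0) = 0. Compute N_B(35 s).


N_B(t) = lambda_A * N_A0 / (lambda_B - lambda_A) * [exp(-lambda_A*t) - exp(-lambda_B*t)]
exp(-0.1794*35) = 0.001875275; exp(-0.2005*35) = 8.960629e-04
N_B = 0.1794 * 59351 / (0.2005 - 0.1794) * (0.001875275 - 8.960629e-04)
N_B = 494.13

494.13


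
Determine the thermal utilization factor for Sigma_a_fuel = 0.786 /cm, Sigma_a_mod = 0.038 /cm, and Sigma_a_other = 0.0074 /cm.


f = Sigma_a_fuel / (Sigma_a_fuel + Sigma_a_mod + Sigma_a_other)
f = 0.786 / (0.786 + 0.038 + 0.0074)
f = 0.94539

0.94539


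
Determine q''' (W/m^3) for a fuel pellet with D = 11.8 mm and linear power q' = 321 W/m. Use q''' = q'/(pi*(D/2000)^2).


r = D / 2 / 1000 = 11.8 / 2 / 1000 = 0.0059 m
q''' = q' / (pi * r^2)
q''' = 321 / (pi * 0.0059^2)
q''' = 2.9353e+06 W/m^3

2.9353e+06


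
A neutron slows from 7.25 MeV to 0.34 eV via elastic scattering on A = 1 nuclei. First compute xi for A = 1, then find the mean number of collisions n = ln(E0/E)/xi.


xi = 1 + (A-1)^2/(2A)*ln((A-1)/(A+1)) = 1 (for A = 1)
n = ln(E0/E) / xi
n = ln(7.25e6 / 0.34) / 1
n = ln(2.132353e+07) / 1 = 16.875

16.875


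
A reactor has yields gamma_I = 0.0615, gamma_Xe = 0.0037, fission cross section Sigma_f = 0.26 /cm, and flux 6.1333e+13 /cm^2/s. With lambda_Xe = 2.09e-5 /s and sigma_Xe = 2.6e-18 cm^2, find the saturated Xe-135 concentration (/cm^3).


Xe_eq = (gamma_I + gamma_Xe) * Sigma_f * phi / (lambda_Xe + sigma_Xe * phi)
Numerator = (0.0615 + 0.0037) * 0.26 * 6.1333e+13 = 1.039717e+12
Denominator = 2.09e-5 + 2.6e-18 * 6.1333e+13 = 1.803658e-04
Xe_eq = 1.039717e+12 / 1.803658e-04 = 5.7645e+15 /cm^3

5.7645e+15


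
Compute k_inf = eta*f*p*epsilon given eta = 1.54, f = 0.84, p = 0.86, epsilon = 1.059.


k_inf = eta * f * p * epsilon
k_inf = 1.54 * 0.84 * 0.86 * 1.059
k_inf = 1.1781

1.1781


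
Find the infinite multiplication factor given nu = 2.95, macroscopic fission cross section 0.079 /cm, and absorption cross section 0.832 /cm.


k_inf = nu * Sigma_f / Sigma_a
k_inf = 2.95 * 0.079 / 0.832
k_inf = 0.28011

0.28011


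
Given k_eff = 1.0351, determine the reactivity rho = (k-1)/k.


rho = (k_eff - 1) / k_eff
rho = (1.0351 - 1) / 1.0351
rho = 0.033910

0.033910


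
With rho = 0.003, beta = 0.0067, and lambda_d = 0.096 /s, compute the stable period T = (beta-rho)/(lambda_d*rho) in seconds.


T = (beta - rho) / (lambda_d * rho)
T = (0.0067 - 0.003) / (0.096 * 0.003)
T = 12.847 s

12.847


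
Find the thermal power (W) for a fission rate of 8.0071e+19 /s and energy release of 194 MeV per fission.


P = fission_rate * E_MeV * 1.602e-13
P = 8.0071e+19 * 194 * 1.602e-13
P = 2.4885e+09 W

2.4885e+09


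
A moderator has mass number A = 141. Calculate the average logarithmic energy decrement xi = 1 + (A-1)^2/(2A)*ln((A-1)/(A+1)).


xi = 1 + (A-1)^2/(2A) * ln((A-1)/(A+1))
xi = 1 + (141-1)^2/(2*141) * ln((141-1)/(141 +1))
xi = 0.014118

0.014118


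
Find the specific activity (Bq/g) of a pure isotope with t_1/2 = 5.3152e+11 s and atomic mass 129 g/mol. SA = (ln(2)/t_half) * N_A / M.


lambda = ln(2) / t_half = ln(2) / 5.3152e+11 = 1.304085e-12 /s
SA = lambda * N_A / M
SA = 1.304085e-12 * 6.022e23 / 129
SA = 6.0878e+09 Bq/g

6.0878e+09


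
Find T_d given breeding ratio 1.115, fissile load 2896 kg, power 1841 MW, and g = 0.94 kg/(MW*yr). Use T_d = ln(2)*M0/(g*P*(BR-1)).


Breeding gain G = BR - 1 = 1.115 - 1 = 0.115
Fissile production rate = g * P * G = 0.94 * 1841 * 0.115 = 199.0121 kg/yr
T_d = ln(2) * M0 / (g * P * G)
T_d = ln(2) * 2896 / 199.0121 = 10.087 yr

10.087


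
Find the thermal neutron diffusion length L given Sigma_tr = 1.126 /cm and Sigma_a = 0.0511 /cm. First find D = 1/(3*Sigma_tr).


D = 1 / (3 * Sigma_tr) = 1 / (3 * 1.126) = 0.2960332 cm
L = sqrt(D / Sigma_a)
L = sqrt(0.2960332 / 0.0511)
L = 2.4069 cm

2.4069


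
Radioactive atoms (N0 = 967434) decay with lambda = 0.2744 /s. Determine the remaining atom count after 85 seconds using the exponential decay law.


N = N0 * exp(-lambda * t)
N = 967434 * exp(-0.2744 * 85)
N = 7.1802e-05

7.1802e-05


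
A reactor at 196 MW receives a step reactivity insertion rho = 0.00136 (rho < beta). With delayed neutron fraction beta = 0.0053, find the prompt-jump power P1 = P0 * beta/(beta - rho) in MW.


P1/P0 = beta / (beta - rho)
P1/P0 = 0.0053 / (0.0053 - 0.00136) = 1.345178
P1 = 196 * 1.345178 = 263.65 MW

263.65


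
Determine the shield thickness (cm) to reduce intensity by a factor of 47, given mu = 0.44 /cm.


x = ln(factor) / mu
x = ln(47) / 0.44
x = 8.7503 cm

8.7503


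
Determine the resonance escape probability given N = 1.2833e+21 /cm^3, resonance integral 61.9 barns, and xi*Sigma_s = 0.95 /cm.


p = exp(-N * I * 1e-24 / (xi*Sigma_s))
p = exp(-1.2833e+21 * 61.9 * 1e-24 / 0.95)
p = 0.91978

0.91978


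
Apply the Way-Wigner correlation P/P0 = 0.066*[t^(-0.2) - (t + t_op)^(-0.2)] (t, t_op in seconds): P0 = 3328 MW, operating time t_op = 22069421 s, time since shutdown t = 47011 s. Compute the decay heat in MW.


P/P0 = 0.066 * [t^(-0.2) - (t + t_op)^(-0.2)]
P/P0 = 0.066 * [47011^(-0.2) - (47011 + 22069421)^(-0.2)]
P/P0 = 0.066 * [0.1162947 - 0.03396698] = 0.005433630
P = 3328 * 0.005433630 = 18.083 MW

18.083


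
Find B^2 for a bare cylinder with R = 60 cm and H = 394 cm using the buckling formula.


B^2 = (2.405/R)^2 + (pi/H)^2
B^2 = (2.405/60)^2 + (pi/394)^2
B^2 = 0.0016703 /cm^2

0.0016703


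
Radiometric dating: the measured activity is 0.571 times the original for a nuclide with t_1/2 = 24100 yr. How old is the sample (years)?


lambda = ln(2) / t_half = ln(2) / 24100 = 2.876129e-05 /yr
t = -ln(A/A0) / lambda
t = -ln(0.571) / 2.876129e-05
t = 19483 yr

19483


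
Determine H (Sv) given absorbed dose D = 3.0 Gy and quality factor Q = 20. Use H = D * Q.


H = D * Q
H = 3.0 * 20
H = 60.000 Sv

60.000


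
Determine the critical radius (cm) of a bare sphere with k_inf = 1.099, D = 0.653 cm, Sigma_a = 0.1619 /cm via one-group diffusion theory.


L^2 = D / Sigma_a = 0.653 / 0.1619 = 4.033354 cm^2
B_m^2 = (k_inf - 1) / L^2 = (1.099 - 1) / 4.033354 = 0.02454533 /cm^2
For a bare sphere: B_g = pi/R, so R_c = pi / sqrt(B_m^2)
R_c = pi / sqrt(0.02454533) = 20.052 cm

20.052


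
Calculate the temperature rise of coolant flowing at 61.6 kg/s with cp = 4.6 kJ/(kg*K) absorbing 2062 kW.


dT = Q / (m_dot * cp)
dT = 2062 / (61.6 * 4.6)
dT = 7.2770 C

7.2770


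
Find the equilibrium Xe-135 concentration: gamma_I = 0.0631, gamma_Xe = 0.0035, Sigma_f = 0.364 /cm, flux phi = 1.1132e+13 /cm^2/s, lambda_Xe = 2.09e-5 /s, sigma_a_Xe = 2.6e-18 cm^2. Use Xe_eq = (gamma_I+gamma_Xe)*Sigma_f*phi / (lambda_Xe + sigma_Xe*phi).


Xe_eq = (gamma_I + gamma_Xe) * Sigma_f * phi / (lambda_Xe + sigma_Xe * phi)
Numerator = (0.0631 + 0.0035) * 0.364 * 1.1132e+13 = 2.698664e+11
Denominator = 2.09e-5 + 2.6e-18 * 1.1132e+13 = 4.984320e-05
Xe_eq = 2.698664e+11 / 4.984320e-05 = 5.4143e+15 /cm^3

5.4143e+15


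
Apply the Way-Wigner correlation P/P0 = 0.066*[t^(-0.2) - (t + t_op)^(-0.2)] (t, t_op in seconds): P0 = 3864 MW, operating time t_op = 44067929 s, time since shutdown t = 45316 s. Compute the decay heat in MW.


P/P0 = 0.066 * [t^(-0.2) - (t + t_op)^(-0.2)]
P/P0 = 0.066 * [45316^(-0.2) - (45316 + 44067929)^(-0.2)]
P/P0 = 0.066 * [0.1171520 - 0.02958600] = 0.005779356
P = 3864 * 0.005779356 = 22.331 MW

22.331


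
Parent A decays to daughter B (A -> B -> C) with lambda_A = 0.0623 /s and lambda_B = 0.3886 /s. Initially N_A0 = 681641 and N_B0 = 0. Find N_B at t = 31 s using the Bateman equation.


N_B(t) = lambda_A * N_A0 / (lambda_B - lambda_A) * [exp(-lambda_A*t) - exp(-lambda_B*t)]
exp(-0.0623*31) = 0.1449596; exp(-0.3886*31) = 5.864461e-06
N_B = 0.0623 * 681641 / (0.3886 - 0.0623) * (0.1449596 - 5.864461e-06)
N_B = 18865

18865


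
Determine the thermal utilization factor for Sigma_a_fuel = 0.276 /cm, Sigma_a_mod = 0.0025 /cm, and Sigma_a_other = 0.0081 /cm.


f = Sigma_a_fuel / (Sigma_a_fuel + Sigma_a_mod + Sigma_a_other)
f = 0.276 / (0.276 + 0.0025 + 0.0081)
f = 0.96301

0.96301


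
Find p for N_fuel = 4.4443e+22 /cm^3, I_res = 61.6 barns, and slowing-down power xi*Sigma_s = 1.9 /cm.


p = exp(-N * I * 1e-24 / (xi*Sigma_s))
p = exp(-4.4443e+22 * 61.6 * 1e-24 / 1.9)
p = 0.23672

0.23672


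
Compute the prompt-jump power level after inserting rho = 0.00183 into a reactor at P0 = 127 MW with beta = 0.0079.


P1/P0 = beta / (beta - rho)
P1/P0 = 0.0079 / (0.0079 - 0.00183) = 1.301483
P1 = 127 * 1.301483 = 165.29 MW

165.29


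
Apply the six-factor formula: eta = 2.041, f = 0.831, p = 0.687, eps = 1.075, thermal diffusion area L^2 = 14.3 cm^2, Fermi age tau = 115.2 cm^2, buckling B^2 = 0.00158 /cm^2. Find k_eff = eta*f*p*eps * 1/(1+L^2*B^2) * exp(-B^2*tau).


k_inf = eta*f*p*eps = 2.041*0.831*0.687*1.075 = 1.252591
P_TNL = 1/(1 + L^2*B^2) = 1/(1 + 14.3*0.00158) = 0.9779052
P_FNL = exp(-B^2*tau) = exp(-0.00158*115.2) = 0.8335880
k_eff = k_inf * P_TNL * P_FNL = 1.252591 * 0.9779052 * 0.8335880
k_eff = 1.0211

1.0211


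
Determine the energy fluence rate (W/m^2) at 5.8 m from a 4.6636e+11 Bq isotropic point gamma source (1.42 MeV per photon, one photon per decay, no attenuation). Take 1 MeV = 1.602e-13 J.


psi = A * E * 1.602e-13 / (4*pi*r^2)
psi = 4.6636e+11 * 1.42 * 1.602e-13 / (4*pi*5.8^2)
psi = 2.5096e-04 W/m^2

2.5096e-04


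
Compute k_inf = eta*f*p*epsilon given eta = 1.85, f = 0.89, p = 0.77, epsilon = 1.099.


k_inf = eta * f * p * epsilon
k_inf = 1.85 * 0.89 * 0.77 * 1.099
k_inf = 1.3933

1.3933


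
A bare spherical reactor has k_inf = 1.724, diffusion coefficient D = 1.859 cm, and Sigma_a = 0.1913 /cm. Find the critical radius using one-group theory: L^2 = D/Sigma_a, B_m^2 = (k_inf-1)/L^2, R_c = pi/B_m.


L^2 = D / Sigma_a = 1.859 / 0.1913 = 9.717721 cm^2
B_m^2 = (k_inf - 1) / L^2 = (1.724 - 1) / 9.717721 = 0.07450307 /cm^2
For a bare sphere: B_g = pi/R, so R_c = pi / sqrt(B_m^2)
R_c = pi / sqrt(0.07450307) = 11.510 cm

11.510


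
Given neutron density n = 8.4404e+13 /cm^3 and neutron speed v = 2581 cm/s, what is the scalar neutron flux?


phi = n * v
phi = 8.4404e+13 * 2581
phi = 2.1785e+17 /cm^2/s

2.1785e+17


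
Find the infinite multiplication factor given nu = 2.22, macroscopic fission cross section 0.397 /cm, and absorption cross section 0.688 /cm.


k_inf = nu * Sigma_f / Sigma_a
k_inf = 2.22 * 0.397 / 0.688
k_inf = 1.2810

1.2810


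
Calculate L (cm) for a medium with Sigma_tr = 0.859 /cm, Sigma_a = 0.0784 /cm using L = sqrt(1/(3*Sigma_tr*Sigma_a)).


D = 1 / (3 * Sigma_tr) = 1 / (3 * 0.859) = 0.3880481 cm
L = sqrt(D / Sigma_a)
L = sqrt(0.3880481 / 0.0784)
L = 2.2248 cm

2.2248


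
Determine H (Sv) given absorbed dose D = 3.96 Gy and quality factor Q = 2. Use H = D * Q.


H = D * Q
H = 3.96 * 2
H = 7.9200 Sv

7.9200


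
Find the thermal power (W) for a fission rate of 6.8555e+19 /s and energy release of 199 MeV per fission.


P = fission_rate * E_MeV * 1.602e-13
P = 6.8555e+19 * 199 * 1.602e-13
P = 2.1855e+09 W

2.1855e+09


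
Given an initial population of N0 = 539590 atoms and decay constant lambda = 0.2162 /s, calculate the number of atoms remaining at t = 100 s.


N = N0 * exp(-lambda * t)
N = 539590 * exp(-0.2162 * 100)
N = 2.2010e-04

2.2010e-04


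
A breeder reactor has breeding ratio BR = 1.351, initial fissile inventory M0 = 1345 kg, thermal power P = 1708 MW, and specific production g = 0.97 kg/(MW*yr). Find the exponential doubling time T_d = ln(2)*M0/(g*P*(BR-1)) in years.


Breeding gain G = BR - 1 = 1.351 - 1 = 0.351
Fissile production rate = g * P * G = 0.97 * 1708 * 0.351 = 581.52276 kg/yr
T_d = ln(2) * M0 / (g * P * G)
T_d = ln(2) * 1345 / 581.52276 = 1.6032 yr

1.6032


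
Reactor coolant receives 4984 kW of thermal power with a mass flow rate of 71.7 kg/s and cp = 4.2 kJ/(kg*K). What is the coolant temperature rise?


dT = Q / (m_dot * cp)
dT = 4984 / (71.7 * 4.2)
dT = 16.550 C

16.550


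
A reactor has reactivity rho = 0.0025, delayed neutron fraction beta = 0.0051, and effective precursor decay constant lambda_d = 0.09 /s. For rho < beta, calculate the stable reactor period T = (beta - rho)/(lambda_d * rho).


T = (beta - rho) / (lambda_d * rho)
T = (0.0051 - 0.0025) / (0.09 * 0.0025)
T = 11.556 s

11.556


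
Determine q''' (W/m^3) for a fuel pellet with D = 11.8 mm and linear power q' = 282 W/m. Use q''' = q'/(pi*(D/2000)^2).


r = D / 2 / 1000 = 11.8 / 2 / 1000 = 0.0059 m
q''' = q' / (pi * r^2)
q''' = 282 / (pi * 0.0059^2)
q''' = 2.5787e+06 W/m^3

2.5787e+06


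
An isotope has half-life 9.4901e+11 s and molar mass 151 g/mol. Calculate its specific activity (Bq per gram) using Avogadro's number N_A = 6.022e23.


lambda = ln(2) / t_half = ln(2) / 9.4901e+11 = 7.303898e-13 /s
SA = lambda * N_A / M
SA = 7.303898e-13 * 6.022e23 / 151
SA = 2.9129e+09 Bq/g

2.9129e+09


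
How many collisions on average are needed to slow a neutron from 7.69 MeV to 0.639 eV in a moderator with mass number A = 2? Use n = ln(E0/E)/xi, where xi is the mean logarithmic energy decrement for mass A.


xi = 1 + (A-1)^2/(2A)*ln((A-1)/(A+1)) = 0.7253469 (for A = 2)
n = ln(E0/E) / xi
n = ln(7.69e6 / 0.639) / 0.7253469
n = ln(1.203443e+07) / 0.7253469 = 22.477

22.477


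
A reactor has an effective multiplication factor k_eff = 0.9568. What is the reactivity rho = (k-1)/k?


rho = (k_eff - 1) / k_eff
rho = (0.9568 - 1) / 0.9568
rho = -0.045151

-0.045151


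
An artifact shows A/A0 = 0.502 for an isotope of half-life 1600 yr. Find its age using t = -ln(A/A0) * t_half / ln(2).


lambda = ln(2) / t_half = ln(2) / 1600 = 4.332170e-04 /yr
t = -ln(A/A0) / lambda
t = -ln(0.502) / 4.332170e-04
t = 1590.8 yr

1590.8


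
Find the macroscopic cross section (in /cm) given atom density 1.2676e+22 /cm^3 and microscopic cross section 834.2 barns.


Sigma = N * sigma_barns * 1e-24
Sigma = 1.2676e+22 * 834.2 * 1e-24
Sigma = 10.574 /cm

10.574


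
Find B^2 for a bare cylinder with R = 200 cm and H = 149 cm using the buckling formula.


B^2 = (2.405/R)^2 + (pi/H)^2
B^2 = (2.405/200)^2 + (pi/149)^2
B^2 = 5.8916e-04 /cm^2

5.8916e-04


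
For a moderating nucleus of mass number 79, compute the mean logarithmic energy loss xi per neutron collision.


xi = 1 + (A-1)^2/(2A) * ln((A-1)/(A+1))
xi = 1 + (79-1)^2/(2*79) * ln((79-1)/(79 +1))
xi = 0.025104

0.025104


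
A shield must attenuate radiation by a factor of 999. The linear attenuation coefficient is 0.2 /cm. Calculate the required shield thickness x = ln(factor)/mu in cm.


x = ln(factor) / mu
x = ln(999) / 0.2
x = 34.534 cm

34.534


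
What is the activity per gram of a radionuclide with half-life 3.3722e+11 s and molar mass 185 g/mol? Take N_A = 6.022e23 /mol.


lambda = ln(2) / t_half = ln(2) / 3.3722e+11 = 2.055475e-12 /s
SA = lambda * N_A / M
SA = 2.055475e-12 * 6.022e23 / 185
SA = 6.6908e+09 Bq/g

6.6908e+09


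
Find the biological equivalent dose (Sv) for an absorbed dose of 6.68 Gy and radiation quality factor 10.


H = D * Q
H = 6.68 * 10
H = 66.800 Sv

66.800


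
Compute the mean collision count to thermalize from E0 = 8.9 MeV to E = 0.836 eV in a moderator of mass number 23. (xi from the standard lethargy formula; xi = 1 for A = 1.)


xi = 1 + (A-1)^2/(2A)*ln((A-1)/(A+1)) = 0.08448899 (for A = 23)
n = ln(E0/E) / xi
n = ln(8.9e6 / 0.836) / 0.08448899
n = ln(1.064593e+07) / 0.08448899 = 191.51

191.51


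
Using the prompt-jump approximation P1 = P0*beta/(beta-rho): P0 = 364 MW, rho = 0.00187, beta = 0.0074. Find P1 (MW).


P1/P0 = beta / (beta - rho)
P1/P0 = 0.0074 / (0.0074 - 0.00187) = 1.338156
P1 = 364 * 1.338156 = 487.09 MW

487.09


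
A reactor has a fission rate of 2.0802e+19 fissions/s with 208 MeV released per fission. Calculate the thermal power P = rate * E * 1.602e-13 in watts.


P = fission_rate * E_MeV * 1.602e-13
P = 2.0802e+19 * 208 * 1.602e-13
P = 6.9316e+08 W

6.9316e+08


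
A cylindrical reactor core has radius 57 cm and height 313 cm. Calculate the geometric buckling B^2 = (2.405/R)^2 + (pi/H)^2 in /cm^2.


B^2 = (2.405/R)^2 + (pi/H)^2
B^2 = (2.405/57)^2 + (pi/313)^2
B^2 = 0.0018810 /cm^2

0.0018810


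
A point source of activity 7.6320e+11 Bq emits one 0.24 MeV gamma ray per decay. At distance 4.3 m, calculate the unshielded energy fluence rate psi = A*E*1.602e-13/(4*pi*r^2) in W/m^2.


psi = A * E * 1.602e-13 / (4*pi*r^2)
psi = 7.6320e+11 * 0.24 * 1.602e-13 / (4*pi*4.3^2)
psi = 1.2629e-04 W/m^2

1.2629e-04


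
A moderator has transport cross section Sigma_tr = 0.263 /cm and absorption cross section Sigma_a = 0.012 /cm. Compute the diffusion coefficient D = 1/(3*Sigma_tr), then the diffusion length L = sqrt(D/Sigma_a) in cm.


D = 1 / (3 * Sigma_tr) = 1 / (3 * 0.263) = 1.267427 cm
L = sqrt(D / Sigma_a)
L = sqrt(1.267427 / 0.012)
L = 10.277 cm

10.277


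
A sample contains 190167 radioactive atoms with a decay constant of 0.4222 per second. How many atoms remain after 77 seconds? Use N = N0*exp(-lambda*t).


N = N0 * exp(-lambda * t)
N = 190167 * exp(-0.4222 * 77)
N = 1.4470e-09

1.4470e-09


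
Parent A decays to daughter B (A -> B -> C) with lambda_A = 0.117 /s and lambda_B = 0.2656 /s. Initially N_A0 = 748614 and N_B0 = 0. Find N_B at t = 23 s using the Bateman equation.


N_B(t) = lambda_A * N_A0 / (lambda_B - lambda_A) * [exp(-lambda_A*t) - exp(-lambda_B*t)]
exp(-0.117*23) = 0.06781309; exp(-0.2656*23) = 0.002223217
N_B = 0.117 * 748614 / (0.2656 - 0.117) * (0.06781309 - 0.002223217)
N_B = 38660

38660


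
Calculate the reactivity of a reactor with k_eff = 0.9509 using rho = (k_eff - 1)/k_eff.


rho = (k_eff - 1) / k_eff
rho = (0.9509 - 1) / 0.9509
rho = -0.051635

-0.051635


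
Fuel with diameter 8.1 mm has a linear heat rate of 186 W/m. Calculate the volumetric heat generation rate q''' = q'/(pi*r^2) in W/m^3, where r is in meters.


r = D / 2 / 1000 = 8.1 / 2 / 1000 = 0.00405 m
q''' = q' / (pi * r^2)
q''' = 186 / (pi * 0.00405^2)
q''' = 3.6095e+06 W/m^3

3.6095e+06


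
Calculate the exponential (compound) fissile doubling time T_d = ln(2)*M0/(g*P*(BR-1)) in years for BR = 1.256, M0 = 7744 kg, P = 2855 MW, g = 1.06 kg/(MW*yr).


Breeding gain G = BR - 1 = 1.256 - 1 = 0.256
Fissile production rate = g * P * G = 1.06 * 2855 * 0.256 = 774.7328 kg/yr
T_d = ln(2) * M0 / (g * P * G)
T_d = ln(2) * 7744 / 774.7328 = 6.9285 yr

6.9285


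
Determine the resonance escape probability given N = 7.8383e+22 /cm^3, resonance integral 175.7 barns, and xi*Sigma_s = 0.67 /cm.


p = exp(-N * I * 1e-24 / (xi*Sigma_s))
p = exp(-7.8383e+22 * 175.7 * 1e-24 / 0.67)
p = 1.1832e-09

1.1832e-09


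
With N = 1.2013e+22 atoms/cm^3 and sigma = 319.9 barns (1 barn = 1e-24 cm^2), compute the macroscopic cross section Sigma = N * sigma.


Sigma = N * sigma_barns * 1e-24
Sigma = 1.2013e+22 * 319.9 * 1e-24
Sigma = 3.8430 /cm

3.8430


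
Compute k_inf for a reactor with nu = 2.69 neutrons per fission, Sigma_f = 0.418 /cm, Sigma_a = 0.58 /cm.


k_inf = nu * Sigma_f / Sigma_a
k_inf = 2.69 * 0.418 / 0.58
k_inf = 1.9387

1.9387


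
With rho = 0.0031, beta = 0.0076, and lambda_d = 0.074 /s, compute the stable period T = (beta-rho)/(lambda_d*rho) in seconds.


T = (beta - rho) / (lambda_d * rho)
T = (0.0076 - 0.0031) / (0.074 * 0.0031)
T = 19.616 s

19.616


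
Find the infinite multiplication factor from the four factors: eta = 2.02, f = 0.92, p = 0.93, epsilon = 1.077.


k_inf = eta * f * p * epsilon
k_inf = 2.02 * 0.92 * 0.93 * 1.077
k_inf = 1.8614

1.8614


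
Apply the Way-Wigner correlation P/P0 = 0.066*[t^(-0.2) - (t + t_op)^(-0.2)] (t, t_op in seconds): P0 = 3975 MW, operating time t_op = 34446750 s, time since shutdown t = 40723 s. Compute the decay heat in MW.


P/P0 = 0.066 * [t^(-0.2) - (t + t_op)^(-0.2)]
P/P0 = 0.066 * [40723^(-0.2) - (40723 + 34446750)^(-0.2)]
P/P0 = 0.066 * [0.1196829 - 0.03107905] = 0.005847854
P = 3975 * 0.005847854 = 23.245 MW

23.245


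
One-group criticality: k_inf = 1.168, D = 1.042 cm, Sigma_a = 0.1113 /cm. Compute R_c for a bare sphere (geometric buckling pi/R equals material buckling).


L^2 = D / Sigma_a = 1.042 / 0.1113 = 9.362084 cm^2
B_m^2 = (k_inf - 1) / L^2 = (1.168 - 1) / 9.362084 = 0.01794472 /cm^2
For a bare sphere: B_g = pi/R, so R_c = pi / sqrt(B_m^2)
R_c = pi / sqrt(0.01794472) = 23.452 cm

23.452


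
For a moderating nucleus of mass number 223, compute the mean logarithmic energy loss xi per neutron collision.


xi = 1 + (A-1)^2/(2A) * ln((A-1)/(A+1))
xi = 1 + (223-1)^2/(2*223) * ln((223-1)/(223 +1))
xi = 0.0089419

0.0089419


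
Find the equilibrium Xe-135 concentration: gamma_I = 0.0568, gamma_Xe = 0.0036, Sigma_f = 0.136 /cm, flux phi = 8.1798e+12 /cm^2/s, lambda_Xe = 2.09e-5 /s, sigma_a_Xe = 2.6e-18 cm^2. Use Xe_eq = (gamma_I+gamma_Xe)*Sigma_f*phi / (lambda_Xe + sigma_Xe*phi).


Xe_eq = (gamma_I + gamma_Xe) * Sigma_f * phi / (lambda_Xe + sigma_Xe * phi)
Numerator = (0.0568 + 0.0036) * 0.136 * 8.1798e+12 = 6.719215e+10
Denominator = 2.09e-5 + 2.6e-18 * 8.1798e+12 = 4.216748e-05
Xe_eq = 6.719215e+10 / 4.216748e-05 = 1.5935e+15 /cm^3

1.5935e+15


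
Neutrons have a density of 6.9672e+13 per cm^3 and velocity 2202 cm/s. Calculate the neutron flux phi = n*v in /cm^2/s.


phi = n * v
phi = 6.9672e+13 * 2202
phi = 1.5342e+17 /cm^2/s

1.5342e+17


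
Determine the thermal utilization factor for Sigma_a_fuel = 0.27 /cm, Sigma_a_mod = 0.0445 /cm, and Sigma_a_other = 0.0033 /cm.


f = Sigma_a_fuel / (Sigma_a_fuel + Sigma_a_mod + Sigma_a_other)
f = 0.27 / (0.27 + 0.0445 + 0.0033)
f = 0.84959

0.84959


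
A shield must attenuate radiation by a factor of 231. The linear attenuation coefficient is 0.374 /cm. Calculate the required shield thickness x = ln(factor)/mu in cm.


x = ln(factor) / mu
x = ln(231) / 0.374
x = 14.552 cm

14.552


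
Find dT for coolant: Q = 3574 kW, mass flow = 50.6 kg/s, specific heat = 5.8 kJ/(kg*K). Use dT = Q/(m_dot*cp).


dT = Q / (m_dot * cp)
dT = 3574 / (50.6 * 5.8)
dT = 12.178 C

12.178


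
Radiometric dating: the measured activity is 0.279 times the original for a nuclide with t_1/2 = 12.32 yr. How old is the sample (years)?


lambda = ln(2) / t_half = ln(2) / 12.32 = 0.05626195 /yr
t = -ln(A/A0) / lambda
t = -ln(0.279) / 0.05626195
t = 22.689 yr

22.689


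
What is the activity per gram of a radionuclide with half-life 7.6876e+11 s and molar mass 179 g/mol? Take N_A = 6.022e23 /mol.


lambda = ln(2) / t_half = ln(2) / 7.6876e+11 = 9.016431e-13 /s
SA = lambda * N_A / M
SA = 9.016431e-13 * 6.022e23 / 179
SA = 3.0333e+09 Bq/g

3.0333e+09


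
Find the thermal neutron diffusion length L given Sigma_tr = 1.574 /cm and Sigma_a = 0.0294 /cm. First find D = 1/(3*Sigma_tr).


D = 1 / (3 * Sigma_tr) = 1 / (3 * 1.574) = 0.2117747 cm
L = sqrt(D / Sigma_a)
L = sqrt(0.2117747 / 0.0294)
L = 2.6839 cm

2.6839


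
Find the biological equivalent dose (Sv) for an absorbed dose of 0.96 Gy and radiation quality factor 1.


H = D * Q
H = 0.96 * 1
H = 0.96000 Sv

0.96000


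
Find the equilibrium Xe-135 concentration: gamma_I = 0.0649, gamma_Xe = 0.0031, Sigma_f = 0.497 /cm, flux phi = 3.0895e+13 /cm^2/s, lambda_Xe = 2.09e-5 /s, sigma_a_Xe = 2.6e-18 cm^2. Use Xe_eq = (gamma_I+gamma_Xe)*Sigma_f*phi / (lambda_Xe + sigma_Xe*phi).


Xe_eq = (gamma_I + gamma_Xe) * Sigma_f * phi / (lambda_Xe + sigma_Xe * phi)
Numerator = (0.0649 + 0.0031) * 0.497 * 3.0895e+13 = 1.044127e+12
Denominator = 2.09e-5 + 2.6e-18 * 3.0895e+13 = 1.012270e-04
Xe_eq = 1.044127e+12 / 1.012270e-04 = 1.0315e+16 /cm^3

1.0315e+16


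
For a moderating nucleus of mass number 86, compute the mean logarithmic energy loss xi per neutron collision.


xi = 1 + (A-1)^2/(2A) * ln((A-1)/(A+1))
xi = 1 + (86-1)^2/(2*86) * ln((86-1)/(86 +1))
xi = 0.023077

0.023077


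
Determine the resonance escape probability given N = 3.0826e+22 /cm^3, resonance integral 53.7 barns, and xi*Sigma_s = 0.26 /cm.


p = exp(-N * I * 1e-24 / (xi*Sigma_s))
p = exp(-3.0826e+22 * 53.7 * 1e-24 / 0.26)
p = 0.0017177

0.0017177


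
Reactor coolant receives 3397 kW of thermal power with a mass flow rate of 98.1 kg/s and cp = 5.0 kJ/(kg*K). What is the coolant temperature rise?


dT = Q / (m_dot * cp)
dT = 3397 / (98.1 * 5.0)
dT = 6.9256 C

6.9256


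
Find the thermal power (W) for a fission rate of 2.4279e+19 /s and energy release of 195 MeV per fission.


P = fission_rate * E_MeV * 1.602e-13
P = 2.4279e+19 * 195 * 1.602e-13
P = 7.5845e+08 W

7.5845e+08


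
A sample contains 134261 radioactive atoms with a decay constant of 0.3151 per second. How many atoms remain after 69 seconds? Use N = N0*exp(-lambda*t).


N = N0 * exp(-lambda * t)
N = 134261 * exp(-0.3151 * 69)
N = 4.8480e-05

4.8480e-05


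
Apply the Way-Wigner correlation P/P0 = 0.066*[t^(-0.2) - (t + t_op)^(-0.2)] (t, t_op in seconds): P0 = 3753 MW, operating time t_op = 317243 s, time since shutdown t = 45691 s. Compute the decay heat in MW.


P/P0 = 0.066 * [t^(-0.2) - (t + t_op)^(-0.2)]
P/P0 = 0.066 * [45691^(-0.2) - (45691 + 317243)^(-0.2)]
P/P0 = 0.066 * [0.1169591 - 0.07727419] = 0.002619204
P = 3753 * 0.002619204 = 9.8299 MW

9.8299


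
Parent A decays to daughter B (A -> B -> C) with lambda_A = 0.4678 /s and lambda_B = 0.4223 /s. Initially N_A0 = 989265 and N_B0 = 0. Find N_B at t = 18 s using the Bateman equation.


N_B(t) = lambda_A * N_A0 / (lambda_B - lambda_A) * [exp(-lambda_A*t) - exp(-lambda_B*t)]
exp(-0.4678*18) = 2.203265e-04; exp(-0.4223*18) = 4.997513e-04
N_B = 0.4678 * 989265 / (0.4223 - 0.4678) * (2.203265e-04 - 4.997513e-04)
N_B = 2842.0

2842.0


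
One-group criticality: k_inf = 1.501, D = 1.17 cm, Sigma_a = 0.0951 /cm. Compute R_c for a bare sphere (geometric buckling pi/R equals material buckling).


L^2 = D / Sigma_a = 1.17 / 0.0951 = 12.30284 cm^2
B_m^2 = (k_inf - 1) / L^2 = (1.501 - 1) / 12.30284 = 0.04072230 /cm^2
For a bare sphere: B_g = pi/R, so R_c = pi / sqrt(B_m^2)
R_c = pi / sqrt(0.04072230) = 15.568 cm

15.568


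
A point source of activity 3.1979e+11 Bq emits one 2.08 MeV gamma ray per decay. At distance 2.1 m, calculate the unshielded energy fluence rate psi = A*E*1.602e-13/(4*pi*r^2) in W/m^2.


psi = A * E * 1.602e-13 / (4*pi*r^2)
psi = 3.1979e+11 * 2.08 * 1.602e-13 / (4*pi*2.1^2)
psi = 0.0019228 W/m^2

0.0019228


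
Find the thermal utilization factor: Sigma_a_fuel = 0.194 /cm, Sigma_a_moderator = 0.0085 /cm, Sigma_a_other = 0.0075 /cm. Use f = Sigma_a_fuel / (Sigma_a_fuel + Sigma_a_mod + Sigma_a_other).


f = Sigma_a_fuel / (Sigma_a_fuel + Sigma_a_mod + Sigma_a_other)
f = 0.194 / (0.194 + 0.0085 + 0.0075)
f = 0.92381

0.92381


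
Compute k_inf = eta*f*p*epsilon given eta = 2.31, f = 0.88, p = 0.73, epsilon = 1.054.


k_inf = eta * f * p * epsilon
k_inf = 2.31 * 0.88 * 0.73 * 1.054
k_inf = 1.5641

1.5641


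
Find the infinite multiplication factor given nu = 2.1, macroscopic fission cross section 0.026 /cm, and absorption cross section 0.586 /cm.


k_inf = nu * Sigma_f / Sigma_a
k_inf = 2.1 * 0.026 / 0.586
k_inf = 0.093174

0.093174


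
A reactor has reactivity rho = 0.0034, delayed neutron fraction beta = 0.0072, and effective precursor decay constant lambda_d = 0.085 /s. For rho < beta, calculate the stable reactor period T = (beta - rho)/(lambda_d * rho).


T = (beta - rho) / (lambda_d * rho)
T = (0.0072 - 0.0034) / (0.085 * 0.0034)
T = 13.149 s

13.149


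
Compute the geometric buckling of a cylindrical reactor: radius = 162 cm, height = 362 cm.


B^2 = (2.405/R)^2 + (pi/H)^2
B^2 = (2.405/162)^2 + (pi/362)^2
B^2 = 2.9571e-04 /cm^2

2.9571e-04


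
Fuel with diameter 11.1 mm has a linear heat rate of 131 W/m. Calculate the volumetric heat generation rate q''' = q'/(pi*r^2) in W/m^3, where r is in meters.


r = D / 2 / 1000 = 11.1 / 2 / 1000 = 0.00555 m
q''' = q' / (pi * r^2)
q''' = 131 / (pi * 0.00555^2)
q''' = 1.3537e+06 W/m^3

1.3537e+06


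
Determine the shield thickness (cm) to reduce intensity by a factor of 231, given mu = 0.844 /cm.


x = ln(factor) / mu
x = ln(231) / 0.844
x = 6.4484 cm

6.4484


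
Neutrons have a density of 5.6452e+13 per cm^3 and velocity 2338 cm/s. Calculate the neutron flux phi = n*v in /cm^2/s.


phi = n * v
phi = 5.6452e+13 * 2338
phi = 1.3198e+17 /cm^2/s

1.3198e+17


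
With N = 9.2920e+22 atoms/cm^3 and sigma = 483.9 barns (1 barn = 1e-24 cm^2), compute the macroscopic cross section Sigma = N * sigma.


Sigma = N * sigma_barns * 1e-24
Sigma = 9.2920e+22 * 483.9 * 1e-24
Sigma = 44.964 /cm

44.964


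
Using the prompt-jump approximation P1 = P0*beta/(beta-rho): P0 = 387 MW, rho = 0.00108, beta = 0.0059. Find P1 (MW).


P1/P0 = beta / (beta - rho)
P1/P0 = 0.0059 / (0.0059 - 0.00108) = 1.224066
P1 = 387 * 1.224066 = 473.71 MW

473.71


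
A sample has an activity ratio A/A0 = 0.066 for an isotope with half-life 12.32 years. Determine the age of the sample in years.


lambda = ln(2) / t_half = ln(2) / 12.32 = 0.05626195 /yr
t = -ln(A/A0) / lambda
t = -ln(0.066) / 0.05626195
t = 48.312 yr

48.312


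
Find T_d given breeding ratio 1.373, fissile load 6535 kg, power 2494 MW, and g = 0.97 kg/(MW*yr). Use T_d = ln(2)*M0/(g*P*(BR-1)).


Breeding gain G = BR - 1 = 1.373 - 1 = 0.373
Fissile production rate = g * P * G = 0.97 * 2494 * 0.373 = 902.35414 kg/yr
T_d = ln(2) * M0 / (g * P * G)
T_d = ln(2) * 6535 / 902.35414 = 5.0199 yr

5.0199


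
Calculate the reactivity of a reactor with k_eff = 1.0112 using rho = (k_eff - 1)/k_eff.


rho = (k_eff - 1) / k_eff
rho = (1.0112 - 1) / 1.0112
rho = 0.011076

0.011076


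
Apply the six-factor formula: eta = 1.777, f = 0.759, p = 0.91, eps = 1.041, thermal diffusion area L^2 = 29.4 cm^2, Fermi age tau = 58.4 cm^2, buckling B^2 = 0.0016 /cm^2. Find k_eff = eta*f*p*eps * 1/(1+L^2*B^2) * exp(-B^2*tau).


k_inf = eta*f*p*eps = 1.777*0.759*0.91*1.041 = 1.277678
P_TNL = 1/(1 + L^2*B^2) = 1/(1 + 29.4*0.0016) = 0.9550733
P_FNL = exp(-B^2*tau) = exp(-0.0016*58.4) = 0.9107927
k_eff = k_inf * P_TNL * P_FNL = 1.277678 * 0.9550733 * 0.9107927
k_eff = 1.1114

1.1114


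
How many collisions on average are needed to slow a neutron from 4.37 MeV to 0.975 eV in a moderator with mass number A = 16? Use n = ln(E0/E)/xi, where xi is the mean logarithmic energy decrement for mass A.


xi = 1 + (A-1)^2/(2A)*ln((A-1)/(A+1)) = 0.1199467 (for A = 16)
n = ln(E0/E) / xi
n = ln(4.37e6 / 0.975) / 0.1199467
n = ln(4.482051e+06) / 0.1199467 = 127.69

127.69


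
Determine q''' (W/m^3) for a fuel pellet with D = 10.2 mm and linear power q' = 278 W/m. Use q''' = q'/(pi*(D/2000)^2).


r = D / 2 / 1000 = 10.2 / 2 / 1000 = 0.0051 m
q''' = q' / (pi * r^2)
q''' = 278 / (pi * 0.0051^2)
q''' = 3.4022e+06 W/m^3

3.4022e+06


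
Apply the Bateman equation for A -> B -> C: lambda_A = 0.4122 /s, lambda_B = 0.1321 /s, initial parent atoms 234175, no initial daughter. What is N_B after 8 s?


N_B(t) = lambda_A * N_A0 / (lambda_B - lambda_A) * [exp(-lambda_A*t) - exp(-lambda_B*t)]
exp(-0.4122*8) = 0.03697179; exp(-0.1321*8) = 0.3475662
N_B = 0.4122 * 234175 / (0.1321 - 0.4122) * (0.03697179 - 0.3475662)
N_B = 107036

107036
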